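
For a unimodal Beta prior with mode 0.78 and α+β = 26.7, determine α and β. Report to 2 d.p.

Since the density peak of Beta(α,β) is at (α−1)/(α+β−2),
α = 1 + 0.78(26.7−2) = 20.27 and β = 26.7 − 20.27 = 6.43.

α = 20.27, β = 6.43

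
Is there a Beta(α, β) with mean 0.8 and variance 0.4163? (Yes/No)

No

For any Beta, Var(X) < E[X]·(1−E[X]).
Here μ(1−μ) = 0.8×0.2 = 0.16, and 0.4163 ≥ 0.16.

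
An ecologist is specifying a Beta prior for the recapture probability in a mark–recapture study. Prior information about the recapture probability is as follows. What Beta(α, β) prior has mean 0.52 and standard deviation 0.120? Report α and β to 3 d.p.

First σ² = 0.014400. Setting α = μn, β = (1−μ)n with n = α+β,
μ(1−μ)/(n+1) = 0.014400 ⇒ n+1 = 0.2496/0.014400 = 17.3333 ⇒ n = 16.3333.
Hence α = 0.52×16.3333 = 8.493, β = 0.48×16.3333 = 7.840.

α = 8.493, β = 7.840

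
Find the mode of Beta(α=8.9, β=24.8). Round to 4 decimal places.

The density x^(α−1)(1−x)^(β−1) is maximised at (α−1)/(α+β−2) = 7.9/31.7 = 0.2492.

0.2492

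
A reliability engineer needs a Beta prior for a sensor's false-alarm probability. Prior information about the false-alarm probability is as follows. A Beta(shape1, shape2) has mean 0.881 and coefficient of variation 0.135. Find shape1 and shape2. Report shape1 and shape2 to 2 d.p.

shape1 = 5.65, shape2 = 0.76

Var = (CV·μ)² = (0.135×0.881)² = 0.014146.
shape1+shape2 = μ(1−μ)/Var − 1 = 0.104839/0.014146 − 1 = 6.4115.
Thus shape1 = 0.881·6.4115 = 5.65 and shape2 = 0.119·6.4115 = 0.76.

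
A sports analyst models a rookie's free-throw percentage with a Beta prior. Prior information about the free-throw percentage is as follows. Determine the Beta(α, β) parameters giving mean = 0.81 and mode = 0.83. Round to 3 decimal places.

α = 26.730, β = 6.270

Let s = α+β. Mean gives α = μs = 0.81s; mode gives (α−1)/(s−2) = 0.83.
Substituting: 0.81s − 1 = 0.83(s−2) = 0.83s − 1.66, so -0.02s = -0.66 and s = 33.0000.
Then α = 0.81×33.0000 = 26.730 and β = s−α = 6.270.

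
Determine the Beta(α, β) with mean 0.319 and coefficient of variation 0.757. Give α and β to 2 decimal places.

α = 0.87, β = 1.86

σ = CV·μ = 0.757×0.319 = 0.24148, so σ² = 0.058314.
s+1 = μ(1−μ)/σ² = 0.217239/0.058314 = 3.7253, so s = α+β = 2.7253.
α = μs = 0.87, β = (1−μ)s = 1.86.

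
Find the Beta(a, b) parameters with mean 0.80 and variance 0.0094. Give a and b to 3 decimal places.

Write ν = a+b; then a = μν and Var = μ(1−μ)/(ν+1).
ν = μ(1−μ)/Var − 1 = 0.1600/0.0094 − 1 = 16.0213.
a = 0.80·16.0213 = 12.817, b = 0.20·16.0213 = 3.204.

a = 12.817, b = 3.204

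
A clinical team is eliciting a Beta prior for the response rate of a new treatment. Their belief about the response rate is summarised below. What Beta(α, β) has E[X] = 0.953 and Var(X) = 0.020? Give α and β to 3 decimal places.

α = 1.181, β = 0.058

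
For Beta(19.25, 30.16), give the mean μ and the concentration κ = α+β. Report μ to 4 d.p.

κ = α+β = 19.25+30.16 = 49.41; μ = α/κ = 19.25/49.41 = 0.3896.

μ = 0.3896, κ = 49.41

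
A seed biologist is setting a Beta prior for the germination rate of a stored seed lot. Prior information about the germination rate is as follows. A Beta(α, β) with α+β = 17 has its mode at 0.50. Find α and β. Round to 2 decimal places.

α = 8.50, β = 8.50

Since the density peak of Beta(α,β) is at (α−1)/(α+β−2),
α = 1 + 0.50(17−2) = 8.50 and β = 17 − 8.50 = 8.50.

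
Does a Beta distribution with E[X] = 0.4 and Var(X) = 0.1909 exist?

The Beta variance bound is σ² < μ(1−μ).
Here μ(1−μ) = 0.4×0.6 = 0.24, and 0.1909 < 0.24.

Yes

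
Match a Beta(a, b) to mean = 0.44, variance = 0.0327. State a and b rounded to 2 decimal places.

a = 2.88, b = 3.66

Write ν = a+b; then a = μν and Var = μ(1−μ)/(ν+1).
ν = μ(1−μ)/Var − 1 = 0.2464/0.0327 − 1 = 6.5352.
a = 0.44·6.5352 = 2.88, b = 0.56·6.5352 = 3.66.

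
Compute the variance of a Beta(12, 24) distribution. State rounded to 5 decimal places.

0.00601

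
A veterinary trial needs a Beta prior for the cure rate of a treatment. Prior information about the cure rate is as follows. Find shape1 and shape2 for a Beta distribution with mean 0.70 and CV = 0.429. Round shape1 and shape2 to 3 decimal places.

shape1 = 0.930, shape2 = 0.399

Var = (CV·μ)² = (0.429×0.70)² = 0.090180.
shape1+shape2 = μ(1−μ)/Var − 1 = 0.2100/0.090180 − 1 = 1.3287.
Thus shape1 = 0.70·1.3287 = 0.930 and shape2 = 0.30·1.3287 = 0.399.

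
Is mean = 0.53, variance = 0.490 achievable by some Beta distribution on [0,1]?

No

For any Beta, Var(X) < E[X]·(1−E[X]).
Here μ(1−μ) = 0.53×0.47 = 0.2491, and 0.490 ≥ 0.2491.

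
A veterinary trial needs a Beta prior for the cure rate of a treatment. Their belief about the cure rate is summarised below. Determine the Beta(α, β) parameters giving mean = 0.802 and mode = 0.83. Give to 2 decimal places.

With s = α+β: μ = α/s and mode = (α−1)/(s−2). Eliminating α = μs,
μs − 1 = m(s−2) ⇒ s(μ−m) = 1−2m ⇒ s = -0.66/-0.028 = 23.5714.
So α = μs = 18.90, β = (1−μ)s = 4.67.

α = 18.90, β = 4.67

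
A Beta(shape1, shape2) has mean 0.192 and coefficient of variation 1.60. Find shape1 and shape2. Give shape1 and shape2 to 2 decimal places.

shape1 = 0.12, shape2 = 0.52

σ = CV·μ = 1.60×0.192 = 0.30720, so σ² = 0.094372.
s+1 = μ(1−μ)/σ² = 0.155136/0.094372 = 1.6439, so s = shape1+shape2 = 0.6439.
shape1 = μs = 0.12, shape2 = (1−μ)s = 0.52.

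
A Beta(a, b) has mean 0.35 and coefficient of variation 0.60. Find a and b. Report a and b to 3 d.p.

Var = (CV·μ)² = (0.60×0.35)² = 0.044100.
a+b = μ(1−μ)/Var − 1 = 0.2275/0.044100 − 1 = 4.1587.
Thus a = 0.35·4.1587 = 1.456 and b = 0.65·4.1587 = 2.703.

a = 1.456, b = 2.703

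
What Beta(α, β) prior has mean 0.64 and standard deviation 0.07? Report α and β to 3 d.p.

α = 29.453, β = 16.567

Variance = 0.07² = 0.0049. The moment-matching identity α+β = μ(1−μ)/Var − 1 gives
α+β = 0.2304/0.0049 − 1 = 46.0204, so α = μ·46.0204 = 29.453 and β = (1−μ)·46.0204 = 16.567.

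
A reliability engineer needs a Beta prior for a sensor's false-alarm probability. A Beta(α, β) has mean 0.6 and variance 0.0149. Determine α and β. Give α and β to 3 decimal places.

α = 9.064, β = 6.043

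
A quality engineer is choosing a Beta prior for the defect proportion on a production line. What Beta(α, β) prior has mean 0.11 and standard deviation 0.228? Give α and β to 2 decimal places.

First σ² = 0.051984. Setting α = μn, β = (1−μ)n with n = α+β,
μ(1−μ)/(n+1) = 0.051984 ⇒ n+1 = 0.0979/0.051984 = 1.8833 ⇒ n = 0.8833.
Hence α = 0.11×0.8833 = 0.10, β = 0.89×0.8833 = 0.79.

α = 0.10, β = 0.79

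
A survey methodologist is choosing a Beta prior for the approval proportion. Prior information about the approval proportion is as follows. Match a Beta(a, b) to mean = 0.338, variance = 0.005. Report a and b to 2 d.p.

a = 14.79, b = 28.96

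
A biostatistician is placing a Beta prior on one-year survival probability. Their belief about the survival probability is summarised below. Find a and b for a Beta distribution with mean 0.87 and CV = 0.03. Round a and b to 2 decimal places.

a = 143.57, b = 21.45

σ = CV·μ = 0.03×0.87 = 0.02610, so σ² = 0.000681.
s+1 = μ(1−μ)/σ² = 0.1131/0.000681 = 166.0281, so s = a+b = 165.0281.
a = μs = 143.57, b = (1−μ)s = 21.45.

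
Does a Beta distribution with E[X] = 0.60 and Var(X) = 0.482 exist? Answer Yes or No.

No

The Beta variance bound is σ² < μ(1−μ).
Here μ(1−μ) = 0.60×0.40 = 0.2400, and 0.482 ≥ 0.2400.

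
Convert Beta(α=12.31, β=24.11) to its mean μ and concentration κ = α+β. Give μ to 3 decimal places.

μ = 0.338, κ = 36.42

κ = α+β = 12.31+24.11 = 36.42; μ = α/κ = 12.31/36.42 = 0.338.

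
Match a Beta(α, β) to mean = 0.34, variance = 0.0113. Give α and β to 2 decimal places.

Let s = α+β. The Beta variance is μ(1−μ)/(s+1).
So s+1 = μ(1−μ)/σ² = (0.34×0.66)/0.0113 = 0.2244/0.0113 = 19.8584, giving s = 18.8584.
Then α = μs = 0.34×18.8584 = 6.41 and β = (1−μ)s = 0.66×18.8584 = 12.45.

α = 6.41, β = 12.45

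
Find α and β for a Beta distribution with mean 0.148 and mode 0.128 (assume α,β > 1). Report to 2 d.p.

α = 5.51, β = 31.69

Let s = α+β. Mean gives α = μs = 0.148s; mode gives (α−1)/(s−2) = 0.128.
Substituting: 0.148s − 1 = 0.128(s−2) = 0.128s − 0.256, so 0.020s = 0.744 and s = 37.2000.
Then α = 0.148×37.2000 = 5.51 and β = s−α = 31.69.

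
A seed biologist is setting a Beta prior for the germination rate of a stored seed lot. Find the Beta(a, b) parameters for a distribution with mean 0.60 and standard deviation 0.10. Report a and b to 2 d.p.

a = 13.80, b = 9.20

σ² = 0.10² = 0.0100.
With s = a+b, Var = μ(1−μ)/(s+1), so s+1 = (0.60×0.40)/0.0100 = 24.0000 and s = 23.0000.
a = μs = 13.80, b = (1−μ)s = 9.20.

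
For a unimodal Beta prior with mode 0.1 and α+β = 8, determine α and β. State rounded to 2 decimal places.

For α,β>1 the mode is (α−1)/(α+β−2), so α = mode·(κ−2)+1 = 0.1×6+1 = 1.60.
And β = (1−mode)·(κ−2)+1 = 0.9×6+1 = 6.40.

α = 1.60, β = 6.40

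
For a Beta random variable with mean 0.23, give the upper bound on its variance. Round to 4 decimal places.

For fixed mean μ the Beta variance is μ(1−μ)/(α+β+1), increasing as α+β decreases.
Its least upper bound (not attained) is μ(1−μ) = 0.23·0.77 = 0.1771.

0.1771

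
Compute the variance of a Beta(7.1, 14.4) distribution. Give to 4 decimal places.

0.0098

α+β = 21.5 and αβ = 102.24, so Var = αβ/[(α+β)²(α+β+1)] = 102.24/10400.625 = 0.0098.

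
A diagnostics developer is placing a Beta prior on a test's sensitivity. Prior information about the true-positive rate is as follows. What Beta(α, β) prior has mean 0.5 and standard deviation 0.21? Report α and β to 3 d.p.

α = 2.334, β = 2.334

First σ² = 0.0441. Setting α = μn, β = (1−μ)n with n = α+β,
μ(1−μ)/(n+1) = 0.0441 ⇒ n+1 = 0.25/0.0441 = 5.6689 ⇒ n = 4.6689.
Hence α = 0.5×4.6689 = 2.334, β = 0.5×4.6689 = 2.334.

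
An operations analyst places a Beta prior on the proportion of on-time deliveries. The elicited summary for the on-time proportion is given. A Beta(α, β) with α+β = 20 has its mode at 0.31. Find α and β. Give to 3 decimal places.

α = 6.580, β = 13.420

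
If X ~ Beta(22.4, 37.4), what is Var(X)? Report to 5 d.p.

Var = αβ/[(α+β)²(α+β+1)] = (22.4×37.4)/(59.8²×60.8) = 837.76/217423.232 = 0.00385.

0.00385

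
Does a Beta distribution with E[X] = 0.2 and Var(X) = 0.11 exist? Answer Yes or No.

Yes

For any Beta, Var(X) < E[X]·(1−E[X]).
Here μ(1−μ) = 0.2×0.8 = 0.16, and 0.11 < 0.16.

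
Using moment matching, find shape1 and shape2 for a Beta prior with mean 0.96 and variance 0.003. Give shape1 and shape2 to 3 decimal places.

shape1 = 11.328, shape2 = 0.472

By moment matching, shape1+shape2 = μ(1−μ)/σ² − 1 = (0.96·0.04)/0.003 − 1 = 12.8000 − 1 = 11.8000.
Since shape1/(shape1+shape2) = μ, shape1 = 0.96·11.8000 = 11.328 and shape2 = 0.04·11.8000 = 0.472.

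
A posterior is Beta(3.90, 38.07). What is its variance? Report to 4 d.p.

0.0020

Var = αβ/[(α+β)²(α+β+1)] = (3.90×38.07)/(41.97²×42.97) = 148.4730/75690.834273 = 0.0020.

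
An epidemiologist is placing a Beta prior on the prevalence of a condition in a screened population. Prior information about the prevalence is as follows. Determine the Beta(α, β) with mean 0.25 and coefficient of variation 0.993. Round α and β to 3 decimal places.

Var = (CV·μ)² = (0.993×0.25)² = 0.061628.
α+β = μ(1−μ)/Var − 1 = 0.1875/0.061628 − 1 = 2.0424.
Thus α = 0.25·2.0424 = 0.511 and β = 0.75·2.0424 = 1.532.

α = 0.511, β = 1.532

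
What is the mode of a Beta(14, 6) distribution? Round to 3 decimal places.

0.722

The density x^(α−1)(1−x)^(β−1) is maximised at (α−1)/(α+β−2) = 13/18 = 0.722.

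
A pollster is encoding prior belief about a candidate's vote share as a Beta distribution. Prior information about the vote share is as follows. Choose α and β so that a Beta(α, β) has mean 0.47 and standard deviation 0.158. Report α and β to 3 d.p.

First σ² = 0.024964. Setting α = μn, β = (1−μ)n with n = α+β,
μ(1−μ)/(n+1) = 0.024964 ⇒ n+1 = 0.2491/0.024964 = 9.9784 ⇒ n = 8.9784.
Hence α = 0.47×8.9784 = 4.220, β = 0.53×8.9784 = 4.759.

α = 4.220, β = 4.759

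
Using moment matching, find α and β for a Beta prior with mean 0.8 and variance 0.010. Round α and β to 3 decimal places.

α = 12.000, β = 3.000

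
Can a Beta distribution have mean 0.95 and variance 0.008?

Yes

A Beta with mean μ has variance μ(1−μ)/(α+β+1) < μ(1−μ).
Here μ(1−μ) = 0.95×0.05 = 0.0475, and 0.008 < 0.0475.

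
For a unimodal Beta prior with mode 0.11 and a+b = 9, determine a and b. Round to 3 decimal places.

Since the density peak of Beta(a,b) is at (a−1)/(a+b−2),
a = 1 + 0.11(9−2) = 1.770 and b = 9 − 1.770 = 7.230.

a = 1.770, b = 7.230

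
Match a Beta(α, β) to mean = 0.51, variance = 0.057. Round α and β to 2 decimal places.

α = 1.73, β = 1.66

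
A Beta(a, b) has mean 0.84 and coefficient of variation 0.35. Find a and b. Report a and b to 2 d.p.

a = 0.47, b = 0.09

Var = (CV·μ)² = (0.35×0.84)² = 0.086436.
a+b = μ(1−μ)/Var − 1 = 0.1344/0.086436 − 1 = 0.5549.
Thus a = 0.84·0.5549 = 0.47 and b = 0.16·0.5549 = 0.09.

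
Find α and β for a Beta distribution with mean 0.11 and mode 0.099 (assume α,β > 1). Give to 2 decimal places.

α = 8.02, β = 64.89

With s = α+β: μ = α/s and mode = (α−1)/(s−2). Eliminating α = μs,
μs − 1 = m(s−2) ⇒ s(μ−m) = 1−2m ⇒ s = 0.802/0.011 = 72.9091.
So α = μs = 8.02, β = (1−μ)s = 64.89.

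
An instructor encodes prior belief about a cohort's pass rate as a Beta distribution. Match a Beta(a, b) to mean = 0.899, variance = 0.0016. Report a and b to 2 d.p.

By moment matching, a+b = μ(1−μ)/σ² − 1 = (0.899·0.101)/0.0016 − 1 = 56.7494 − 1 = 55.7494.
Since a/(a+b) = μ, a = 0.899·55.7494 = 50.12 and b = 0.101·55.7494 = 5.63.

a = 50.12, b = 5.63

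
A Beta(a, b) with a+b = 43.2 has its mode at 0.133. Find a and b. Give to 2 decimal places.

a = 6.48, b = 36.72

Since the density peak of Beta(a,b) is at (a−1)/(a+b−2),
a = 1 + 0.133(43.2−2) = 6.48 and b = 43.2 − 6.48 = 36.72.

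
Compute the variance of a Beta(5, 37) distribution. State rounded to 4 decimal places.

0.0024

μ = 5/42 = 0.119048; Var = μ(1−μ)/(α+β+1) = 0.1048753/43 = 0.0024.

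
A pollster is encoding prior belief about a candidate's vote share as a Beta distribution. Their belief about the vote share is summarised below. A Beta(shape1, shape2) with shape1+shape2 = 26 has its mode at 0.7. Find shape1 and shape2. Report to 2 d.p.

Since the density peak of Beta(shape1,shape2) is at (shape1−1)/(shape1+shape2−2),
shape1 = 1 + 0.7(26−2) = 17.80 and shape2 = 26 − 17.80 = 8.20.

shape1 = 17.80, shape2 = 8.20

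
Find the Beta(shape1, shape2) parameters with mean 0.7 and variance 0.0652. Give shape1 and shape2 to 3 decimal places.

Let s = shape1+shape2. The Beta variance is μ(1−μ)/(s+1).
So s+1 = μ(1−μ)/σ² = (0.7×0.3)/0.0652 = 0.21/0.0652 = 3.2209, giving s = 2.2209.
Then shape1 = μs = 0.7×2.2209 = 1.555 and shape2 = (1−μ)s = 0.3×2.2209 = 0.666.

shape1 = 1.555, shape2 = 0.666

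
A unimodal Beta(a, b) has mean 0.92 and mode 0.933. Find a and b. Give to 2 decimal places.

With s = a+b: μ = a/s and mode = (a−1)/(s−2). Eliminating a = μs,
μs − 1 = m(s−2) ⇒ s(μ−m) = 1−2m ⇒ s = -0.866/-0.013 = 66.6154.
So a = μs = 61.29, b = (1−μ)s = 5.33.

a = 61.29, b = 5.33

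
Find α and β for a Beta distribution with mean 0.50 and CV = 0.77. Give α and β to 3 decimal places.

α = 0.343, β = 0.343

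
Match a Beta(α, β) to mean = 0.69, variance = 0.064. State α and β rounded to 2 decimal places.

α = 1.62, β = 0.73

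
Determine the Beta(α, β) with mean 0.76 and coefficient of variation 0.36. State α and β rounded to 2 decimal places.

Var = (CV·μ)² = (0.36×0.76)² = 0.074857.
α+β = μ(1−μ)/Var − 1 = 0.1824/0.074857 − 1 = 1.4366.
Thus α = 0.76·1.4366 = 1.09 and β = 0.24·1.4366 = 0.34.

α = 1.09, β = 0.34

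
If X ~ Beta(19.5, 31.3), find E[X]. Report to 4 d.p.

0.3839

The Beta mean is α/(α+β) = 19.5/(19.5+31.3) = 0.3839.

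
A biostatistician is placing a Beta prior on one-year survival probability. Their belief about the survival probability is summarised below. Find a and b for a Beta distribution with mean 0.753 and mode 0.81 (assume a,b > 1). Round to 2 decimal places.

Let s = a+b. Mean gives a = μs = 0.753s; mode gives (a−1)/(s−2) = 0.81.
Substituting: 0.753s − 1 = 0.81(s−2) = 0.81s − 1.62, so -0.057s = -0.62 and s = 10.8772.
Then a = 0.753×10.8772 = 8.19 and b = s−a = 2.69.

a = 8.19, b = 2.69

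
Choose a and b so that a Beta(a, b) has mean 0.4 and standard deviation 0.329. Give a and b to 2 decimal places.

σ² = 0.329² = 0.108241.
With s = a+b, Var = μ(1−μ)/(s+1), so s+1 = (0.4×0.6)/0.108241 = 2.2173 and s = 1.2173.
a = μs = 0.49, b = (1−μ)s = 0.73.

a = 0.49, b = 0.73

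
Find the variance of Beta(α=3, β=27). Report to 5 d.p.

μ = 3/30 = 0.100000; Var = μ(1−μ)/(α+β+1) = 0.0900000/31 = 0.00290.

0.00290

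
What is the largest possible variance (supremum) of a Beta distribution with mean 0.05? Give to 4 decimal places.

For fixed mean μ the Beta variance is μ(1−μ)/(α+β+1), increasing as α+β decreases.
Its least upper bound (not attained) is μ(1−μ) = 0.05·0.95 = 0.0475.

0.0475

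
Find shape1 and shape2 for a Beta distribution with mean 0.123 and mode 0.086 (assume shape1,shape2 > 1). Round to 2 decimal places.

Let s = shape1+shape2. Mean gives shape1 = μs = 0.123s; mode gives (shape1−1)/(s−2) = 0.086.
Substituting: 0.123s − 1 = 0.086(s−2) = 0.086s − 0.172, so 0.037s = 0.828 and s = 22.3784.
Then shape1 = 0.123×22.3784 = 2.75 and shape2 = s−shape1 = 19.63.

shape1 = 2.75, shape2 = 19.63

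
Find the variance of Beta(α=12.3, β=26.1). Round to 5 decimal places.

Var = αβ/[(α+β)²(α+β+1)] = (12.3×26.1)/(38.4²×39.4) = 321.03/58097.664 = 0.00553.

0.00553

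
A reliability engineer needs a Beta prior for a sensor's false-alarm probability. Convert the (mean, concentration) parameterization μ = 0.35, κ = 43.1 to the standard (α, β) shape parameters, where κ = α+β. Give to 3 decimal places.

α = μκ = 0.35×43.1 = 15.085 and β = (1−μ)κ = 0.65×43.1 = 28.015.

α = 15.085, β = 28.015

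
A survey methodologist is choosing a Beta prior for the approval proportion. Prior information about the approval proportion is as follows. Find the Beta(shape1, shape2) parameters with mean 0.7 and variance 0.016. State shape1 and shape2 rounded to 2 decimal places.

shape1 = 8.49, shape2 = 3.64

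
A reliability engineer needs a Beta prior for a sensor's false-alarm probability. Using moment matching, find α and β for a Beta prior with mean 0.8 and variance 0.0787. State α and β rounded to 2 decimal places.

α = 0.83, β = 0.21

By moment matching, α+β = μ(1−μ)/σ² − 1 = (0.8·0.2)/0.0787 − 1 = 2.0330 − 1 = 1.0330.
Since α/(α+β) = μ, α = 0.8·1.0330 = 0.83 and β = 0.2·1.0330 = 0.21.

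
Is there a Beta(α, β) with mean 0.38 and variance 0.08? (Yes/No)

Yes

The Beta variance bound is σ² < μ(1−μ).
Here μ(1−μ) = 0.38×0.62 = 0.2356, and 0.08 < 0.2356.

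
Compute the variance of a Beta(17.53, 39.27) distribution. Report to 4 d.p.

α+β = 56.80 and αβ = 688.4031, so Var = αβ/[(α+β)²(α+β+1)] = 688.4031/186476.672000 = 0.0037.

0.0037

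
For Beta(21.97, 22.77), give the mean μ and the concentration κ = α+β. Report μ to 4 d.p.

μ = 0.4911, κ = 44.74

κ = α+β = 21.97+22.77 = 44.74; μ = α/κ = 21.97/44.74 = 0.4911.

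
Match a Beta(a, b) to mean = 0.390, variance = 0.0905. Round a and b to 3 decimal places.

a = 0.635, b = 0.994

By moment matching, a+b = μ(1−μ)/σ² − 1 = (0.390·0.610)/0.0905 − 1 = 2.6287 − 1 = 1.6287.
Since a/(a+b) = μ, a = 0.390·1.6287 = 0.635 and b = 0.610·1.6287 = 0.994.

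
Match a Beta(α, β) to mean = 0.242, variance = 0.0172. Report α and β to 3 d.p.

Let s = α+β. The Beta variance is μ(1−μ)/(s+1).
So s+1 = μ(1−μ)/σ² = (0.242×0.758)/0.0172 = 0.183436/0.0172 = 10.6649, giving s = 9.6649.
Then α = μs = 0.242×9.6649 = 2.339 and β = (1−μ)s = 0.758×9.6649 = 7.326.

α = 2.339, β = 7.326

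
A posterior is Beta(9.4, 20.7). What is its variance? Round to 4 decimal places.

0.0069

Var = αβ/[(α+β)²(α+β+1)] = (9.4×20.7)/(30.1²×31.1) = 194.58/28176.911 = 0.0069.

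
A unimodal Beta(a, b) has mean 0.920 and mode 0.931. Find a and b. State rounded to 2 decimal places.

a = 72.09, b = 6.27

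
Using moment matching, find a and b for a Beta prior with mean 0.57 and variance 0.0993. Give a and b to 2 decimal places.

Write ν = a+b; then a = μν and Var = μ(1−μ)/(ν+1).
ν = μ(1−μ)/Var − 1 = 0.2451/0.0993 − 1 = 1.4683.
a = 0.57·1.4683 = 0.84, b = 0.43·1.4683 = 0.63.

a = 0.84, b = 0.63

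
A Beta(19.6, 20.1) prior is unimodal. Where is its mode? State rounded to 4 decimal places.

With α,β > 1, mode = (α−1)/(α+β−2) = 18.6/37.7 = 0.4934.

0.4934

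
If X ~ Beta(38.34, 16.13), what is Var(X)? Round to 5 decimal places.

α+β = 54.47 and αβ = 618.4242, so Var = αβ/[(α+β)²(α+β+1)] = 618.4242/164578.430523 = 0.00376.

0.00376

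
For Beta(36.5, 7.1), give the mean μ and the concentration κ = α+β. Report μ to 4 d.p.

κ = α+β = 36.5+7.1 = 43.6; μ = α/κ = 36.5/43.6 = 0.8372.

μ = 0.8372, κ = 43.6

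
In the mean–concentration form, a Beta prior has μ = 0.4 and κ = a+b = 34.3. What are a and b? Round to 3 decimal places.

Split κ in proportion μ : (1−μ): a = 0.4·34.3 = 13.720, b = 34.3 − 13.720 = 20.580.

a = 13.720, b = 20.580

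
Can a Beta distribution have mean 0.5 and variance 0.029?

Yes

The Beta variance bound is σ² < μ(1−μ).
Here μ(1−μ) = 0.5×0.5 = 0.25, and 0.029 < 0.25.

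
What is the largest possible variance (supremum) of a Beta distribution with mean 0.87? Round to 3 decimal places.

0.113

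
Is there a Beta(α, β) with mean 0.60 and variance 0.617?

No

A Beta with mean μ has variance μ(1−μ)/(α+β+1) < μ(1−μ).
Here μ(1−μ) = 0.60×0.40 = 0.2400, and 0.617 ≥ 0.2400.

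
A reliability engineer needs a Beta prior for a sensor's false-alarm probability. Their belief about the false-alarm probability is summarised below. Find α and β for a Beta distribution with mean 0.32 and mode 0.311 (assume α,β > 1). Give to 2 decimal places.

With s = α+β: μ = α/s and mode = (α−1)/(s−2). Eliminating α = μs,
μs − 1 = m(s−2) ⇒ s(μ−m) = 1−2m ⇒ s = 0.378/0.009 = 42.0000.
So α = μs = 13.44, β = (1−μ)s = 28.56.

α = 13.44, β = 28.56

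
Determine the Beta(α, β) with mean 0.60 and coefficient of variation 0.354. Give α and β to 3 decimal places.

σ = CV·μ = 0.354×0.60 = 0.21240, so σ² = 0.045114.
s+1 = μ(1−μ)/σ² = 0.2400/0.045114 = 5.3199, so s = α+β = 4.3199.
α = μs = 2.592, β = (1−μ)s = 1.728.

α = 2.592, β = 1.728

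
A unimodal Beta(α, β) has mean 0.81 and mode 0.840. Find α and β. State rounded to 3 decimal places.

With s = α+β: μ = α/s and mode = (α−1)/(s−2). Eliminating α = μs,
μs − 1 = m(s−2) ⇒ s(μ−m) = 1−2m ⇒ s = -0.680/-0.030 = 22.6667.
So α = μs = 18.360, β = (1−μ)s = 4.307.

α = 18.360, β = 4.307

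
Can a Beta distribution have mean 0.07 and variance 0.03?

Yes

A Beta with mean μ has variance μ(1−μ)/(α+β+1) < μ(1−μ).
Here μ(1−μ) = 0.07×0.93 = 0.0651, and 0.03 < 0.0651.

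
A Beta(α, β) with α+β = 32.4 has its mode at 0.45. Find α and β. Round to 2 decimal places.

α = 14.68, β = 17.72

Mode = (α−1)/(κ−2) with κ = α+β, so α−1 = 0.45·30.4 = 13.68.
α = 14.68; β = κ − α = 17.72.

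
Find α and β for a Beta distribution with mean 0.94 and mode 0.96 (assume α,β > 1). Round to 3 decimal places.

α = 43.240, β = 2.760

Let s = α+β. Mean gives α = μs = 0.94s; mode gives (α−1)/(s−2) = 0.96.
Substituting: 0.94s − 1 = 0.96(s−2) = 0.96s − 1.92, so -0.02s = -0.92 and s = 46.0000.
Then α = 0.94×46.0000 = 43.240 and β = s−α = 2.760.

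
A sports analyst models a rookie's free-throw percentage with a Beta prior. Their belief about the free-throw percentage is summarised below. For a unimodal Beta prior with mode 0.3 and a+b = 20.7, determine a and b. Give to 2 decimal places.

a = 6.61, b = 14.09

For a,b>1 the mode is (a−1)/(a+b−2), so a = mode·(κ−2)+1 = 0.3×18.7+1 = 6.61.
And b = (1−mode)·(κ−2)+1 = 0.7×18.7+1 = 14.09.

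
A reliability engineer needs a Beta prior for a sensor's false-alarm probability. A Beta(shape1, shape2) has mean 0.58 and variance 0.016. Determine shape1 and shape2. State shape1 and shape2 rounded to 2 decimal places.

Let s = shape1+shape2. The Beta variance is μ(1−μ)/(s+1).
So s+1 = μ(1−μ)/σ² = (0.58×0.42)/0.016 = 0.2436/0.016 = 15.2250, giving s = 14.2250.
Then shape1 = μs = 0.58×14.2250 = 8.25 and shape2 = (1−μ)s = 0.42×14.2250 = 5.97.

shape1 = 8.25, shape2 = 5.97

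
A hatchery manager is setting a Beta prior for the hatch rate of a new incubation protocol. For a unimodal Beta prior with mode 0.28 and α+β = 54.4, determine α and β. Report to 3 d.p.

Mode = (α−1)/(κ−2) with κ = α+β, so α−1 = 0.28·52.4 = 14.672.
α = 15.672; β = κ − α = 38.728.

α = 15.672, β = 38.728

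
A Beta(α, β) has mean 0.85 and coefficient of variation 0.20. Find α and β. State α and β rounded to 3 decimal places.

α = 2.900, β = 0.512

Var = (CV·μ)² = (0.20×0.85)² = 0.028900.
α+β = μ(1−μ)/Var − 1 = 0.1275/0.028900 − 1 = 3.4118.
Thus α = 0.85·3.4118 = 2.900 and β = 0.15·3.4118 = 0.512.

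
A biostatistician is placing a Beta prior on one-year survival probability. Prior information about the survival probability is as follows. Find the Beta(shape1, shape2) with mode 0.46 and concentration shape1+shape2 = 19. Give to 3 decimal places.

shape1 = 8.820, shape2 = 10.180

Mode = (shape1−1)/(κ−2) with κ = shape1+shape2, so shape1−1 = 0.46·17 = 7.820.
shape1 = 8.820; shape2 = κ − shape1 = 10.180.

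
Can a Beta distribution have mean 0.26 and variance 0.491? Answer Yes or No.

No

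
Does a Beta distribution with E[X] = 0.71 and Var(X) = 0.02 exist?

For any Beta, Var(X) < E[X]·(1−E[X]).
Here μ(1−μ) = 0.71×0.29 = 0.2059, and 0.02 < 0.2059.

Yes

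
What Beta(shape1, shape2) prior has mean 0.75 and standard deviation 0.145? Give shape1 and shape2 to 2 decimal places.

Variance = 0.145² = 0.021025. The moment-matching identity shape1+shape2 = μ(1−μ)/Var − 1 gives
shape1+shape2 = 0.1875/0.021025 − 1 = 7.9180, so shape1 = μ·7.9180 = 5.94 and shape2 = (1−μ)·7.9180 = 1.98.

shape1 = 5.94, shape2 = 1.98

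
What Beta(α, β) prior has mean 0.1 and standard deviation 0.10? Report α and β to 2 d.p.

α = 0.80, β = 7.20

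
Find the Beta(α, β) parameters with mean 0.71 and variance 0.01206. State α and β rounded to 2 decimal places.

By moment matching, α+β = μ(1−μ)/σ² − 1 = (0.71·0.29)/0.01206 − 1 = 17.0730 − 1 = 16.0730.
Since α/(α+β) = μ, α = 0.71·16.0730 = 11.41 and β = 0.29·16.0730 = 4.66.

α = 11.41, β = 4.66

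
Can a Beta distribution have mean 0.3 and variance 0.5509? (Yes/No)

No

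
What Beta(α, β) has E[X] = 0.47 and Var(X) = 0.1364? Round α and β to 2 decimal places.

Let s = α+β. The Beta variance is μ(1−μ)/(s+1).
So s+1 = μ(1−μ)/σ² = (0.47×0.53)/0.1364 = 0.2491/0.1364 = 1.8262, giving s = 0.8262.
Then α = μs = 0.47×0.8262 = 0.39 and β = (1−μ)s = 0.53×0.8262 = 0.44.

α = 0.39, β = 0.44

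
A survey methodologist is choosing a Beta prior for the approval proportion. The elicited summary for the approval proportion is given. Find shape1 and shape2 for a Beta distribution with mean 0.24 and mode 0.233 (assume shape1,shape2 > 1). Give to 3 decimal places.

shape1 = 18.309, shape2 = 57.977

Let s = shape1+shape2. Mean gives shape1 = μs = 0.24s; mode gives (shape1−1)/(s−2) = 0.233.
Substituting: 0.24s − 1 = 0.233(s−2) = 0.233s − 0.466, so 0.007s = 0.534 and s = 76.2857.
Then shape1 = 0.24×76.2857 = 18.309 and shape2 = s−shape1 = 57.977.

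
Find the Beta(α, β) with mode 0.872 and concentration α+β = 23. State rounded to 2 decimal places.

α = 19.31, β = 3.69

Since the density peak of Beta(α,β) is at (α−1)/(α+β−2),
α = 1 + 0.872(23−2) = 19.31 and β = 23 − 19.31 = 3.69.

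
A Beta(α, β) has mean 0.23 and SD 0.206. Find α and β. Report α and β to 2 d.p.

Variance = 0.206² = 0.042436. The moment-matching identity α+β = μ(1−μ)/Var − 1 gives
α+β = 0.1771/0.042436 − 1 = 3.1733, so α = μ·3.1733 = 0.73 and β = (1−μ)·3.1733 = 2.44.

α = 0.73, β = 2.44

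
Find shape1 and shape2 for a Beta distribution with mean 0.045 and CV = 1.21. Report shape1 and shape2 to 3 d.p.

shape1 = 0.607, shape2 = 12.888

Var = (CV·μ)² = (1.21×0.045)² = 0.002965.
shape1+shape2 = μ(1−μ)/Var − 1 = 0.042975/0.002965 − 1 = 13.4951.
Thus shape1 = 0.045·13.4951 = 0.607 and shape2 = 0.955·13.4951 = 12.888.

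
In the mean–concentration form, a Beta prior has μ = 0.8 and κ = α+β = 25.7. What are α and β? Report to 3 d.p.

α = 20.560, β = 5.140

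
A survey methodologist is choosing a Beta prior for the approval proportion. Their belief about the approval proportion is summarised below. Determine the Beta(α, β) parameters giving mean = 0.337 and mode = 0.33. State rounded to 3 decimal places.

α = 16.369, β = 32.203

With s = α+β: μ = α/s and mode = (α−1)/(s−2). Eliminating α = μs,
μs − 1 = m(s−2) ⇒ s(μ−m) = 1−2m ⇒ s = 0.34/0.007 = 48.5714.
So α = μs = 16.369, β = (1−μ)s = 32.203.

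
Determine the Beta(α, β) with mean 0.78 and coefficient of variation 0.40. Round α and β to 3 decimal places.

α = 0.595, β = 0.168

Var = (CV·μ)² = (0.40×0.78)² = 0.097344.
α+β = μ(1−μ)/Var − 1 = 0.1716/0.097344 − 1 = 0.7628.
Thus α = 0.78·0.7628 = 0.595 and β = 0.22·0.7628 = 0.168.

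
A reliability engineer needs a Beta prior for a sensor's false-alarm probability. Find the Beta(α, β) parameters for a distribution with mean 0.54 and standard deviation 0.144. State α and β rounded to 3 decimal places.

α = 5.929, β = 5.050

First σ² = 0.020736. Setting α = μn, β = (1−μ)n with n = α+β,
μ(1−μ)/(n+1) = 0.020736 ⇒ n+1 = 0.2484/0.020736 = 11.9792 ⇒ n = 10.9792.
Hence α = 0.54×10.9792 = 5.929, β = 0.46×10.9792 = 5.050.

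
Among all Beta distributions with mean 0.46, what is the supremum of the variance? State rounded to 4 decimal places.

For fixed mean μ the Beta variance is μ(1−μ)/(α+β+1), increasing as α+β decreases.
Its least upper bound (not attained) is μ(1−μ) = 0.46·0.54 = 0.2484.

0.2484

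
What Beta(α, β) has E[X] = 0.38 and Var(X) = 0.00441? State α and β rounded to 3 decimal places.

Let s = α+β. The Beta variance is μ(1−μ)/(s+1).
So s+1 = μ(1−μ)/σ² = (0.38×0.62)/0.00441 = 0.2356/0.00441 = 53.4240, giving s = 52.4240.
Then α = μs = 0.38×52.4240 = 19.921 and β = (1−μ)s = 0.62×52.4240 = 32.503.

α = 19.921, β = 32.503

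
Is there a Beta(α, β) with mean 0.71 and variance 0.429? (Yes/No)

For any Beta, Var(X) < E[X]·(1−E[X]).
Here μ(1−μ) = 0.71×0.29 = 0.2059, and 0.429 ≥ 0.2059.

No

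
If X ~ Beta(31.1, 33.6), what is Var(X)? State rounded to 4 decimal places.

0.0038

Var = αβ/[(α+β)²(α+β+1)] = (31.1×33.6)/(64.7²×65.7) = 1044.96/275026.113 = 0.0038.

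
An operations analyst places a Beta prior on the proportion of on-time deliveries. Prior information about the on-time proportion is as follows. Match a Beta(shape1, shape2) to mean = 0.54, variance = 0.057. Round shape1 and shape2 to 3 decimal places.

shape1 = 1.813, shape2 = 1.545

Write ν = shape1+shape2; then shape1 = μν and Var = μ(1−μ)/(ν+1).
ν = μ(1−μ)/Var − 1 = 0.2484/0.057 − 1 = 3.3579.
shape1 = 0.54·3.3579 = 1.813, shape2 = 0.46·3.3579 = 1.545.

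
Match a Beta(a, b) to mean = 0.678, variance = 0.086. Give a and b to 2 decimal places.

Let s = a+b. The Beta variance is μ(1−μ)/(s+1).
So s+1 = μ(1−μ)/σ² = (0.678×0.322)/0.086 = 0.218316/0.086 = 2.5386, giving s = 1.5386.
Then a = μs = 0.678×1.5386 = 1.04 and b = (1−μ)s = 0.322×1.5386 = 0.50.

a = 1.04, b = 0.50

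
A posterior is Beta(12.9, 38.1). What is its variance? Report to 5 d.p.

Var = αβ/[(α+β)²(α+β+1)] = (12.9×38.1)/(51.0²×52.0) = 491.49/135252.000 = 0.00363.

0.00363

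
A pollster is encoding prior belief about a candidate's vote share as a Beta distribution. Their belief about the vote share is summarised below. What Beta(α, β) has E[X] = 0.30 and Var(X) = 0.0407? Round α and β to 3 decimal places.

Let s = α+β. The Beta variance is μ(1−μ)/(s+1).
So s+1 = μ(1−μ)/σ² = (0.30×0.70)/0.0407 = 0.2100/0.0407 = 5.1597, giving s = 4.1597.
Then α = μs = 0.30×4.1597 = 1.248 and β = (1−μ)s = 0.70×4.1597 = 2.912.

α = 1.248, β = 2.912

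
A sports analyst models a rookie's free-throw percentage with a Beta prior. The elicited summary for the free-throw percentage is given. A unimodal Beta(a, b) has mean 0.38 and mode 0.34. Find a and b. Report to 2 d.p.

With s = a+b: μ = a/s and mode = (a−1)/(s−2). Eliminating a = μs,
μs − 1 = m(s−2) ⇒ s(μ−m) = 1−2m ⇒ s = 0.32/0.04 = 8.0000.
So a = μs = 3.04, b = (1−μ)s = 4.96.

a = 3.04, b = 4.96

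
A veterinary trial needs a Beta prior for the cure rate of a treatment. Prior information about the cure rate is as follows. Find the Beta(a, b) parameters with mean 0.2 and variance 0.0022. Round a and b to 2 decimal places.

a = 14.35, b = 57.38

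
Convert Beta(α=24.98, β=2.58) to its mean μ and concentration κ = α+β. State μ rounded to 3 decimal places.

μ = 0.906, κ = 27.56

κ = α+β = 24.98+2.58 = 27.56; μ = α/κ = 24.98/27.56 = 0.906.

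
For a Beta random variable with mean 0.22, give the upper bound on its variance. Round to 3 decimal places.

0.172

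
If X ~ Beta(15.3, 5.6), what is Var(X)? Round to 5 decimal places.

0.00896

μ = 15.3/20.9 = 0.732057; Var = μ(1−μ)/(α+β+1) = 0.1961494/21.9 = 0.00896.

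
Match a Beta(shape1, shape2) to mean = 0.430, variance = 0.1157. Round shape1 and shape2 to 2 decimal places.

shape1 = 0.48, shape2 = 0.64

Write ν = shape1+shape2; then shape1 = μν and Var = μ(1−μ)/(ν+1).
ν = μ(1−μ)/Var − 1 = 0.245100/0.1157 − 1 = 1.1184.
shape1 = 0.430·1.1184 = 0.48, shape2 = 0.570·1.1184 = 0.64.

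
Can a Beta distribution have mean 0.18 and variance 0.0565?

Yes

A Beta with mean μ has variance μ(1−μ)/(α+β+1) < μ(1−μ).
Here μ(1−μ) = 0.18×0.82 = 0.1476, and 0.0565 < 0.1476.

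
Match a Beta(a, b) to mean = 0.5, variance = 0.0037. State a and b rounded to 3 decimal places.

By moment matching, a+b = μ(1−μ)/σ² − 1 = (0.5·0.5)/0.0037 − 1 = 67.5676 − 1 = 66.5676.
Since a/(a+b) = μ, a = 0.5·66.5676 = 33.284 and b = 0.5·66.5676 = 33.284.

a = 33.284, b = 33.284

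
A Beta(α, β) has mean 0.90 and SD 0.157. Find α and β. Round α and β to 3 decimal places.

Variance = 0.157² = 0.024649. The moment-matching identity α+β = μ(1−μ)/Var − 1 gives
α+β = 0.0900/0.024649 − 1 = 2.6513, so α = μ·2.6513 = 2.386 and β = (1−μ)·2.6513 = 0.265.

α = 2.386, β = 0.265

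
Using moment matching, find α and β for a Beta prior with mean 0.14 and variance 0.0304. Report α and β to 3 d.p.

By moment matching, α+β = μ(1−μ)/σ² − 1 = (0.14·0.86)/0.0304 − 1 = 3.9605 − 1 = 2.9605.
Since α/(α+β) = μ, α = 0.14·2.9605 = 0.414 and β = 0.86·2.9605 = 2.546.

α = 0.414, β = 2.546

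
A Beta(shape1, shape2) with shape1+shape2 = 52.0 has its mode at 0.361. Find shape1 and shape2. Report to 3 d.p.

shape1 = 19.050, shape2 = 32.950

For shape1,shape2>1 the mode is (shape1−1)/(shape1+shape2−2), so shape1 = mode·(κ−2)+1 = 0.361×50.0+1 = 19.050.
And shape2 = (1−mode)·(κ−2)+1 = 0.639×50.0+1 = 32.950.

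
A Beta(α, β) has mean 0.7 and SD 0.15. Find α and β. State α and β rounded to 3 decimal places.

First σ² = 0.0225. Setting α = μn, β = (1−μ)n with n = α+β,
μ(1−μ)/(n+1) = 0.0225 ⇒ n+1 = 0.21/0.0225 = 9.3333 ⇒ n = 8.3333.
Hence α = 0.7×8.3333 = 5.833, β = 0.3×8.3333 = 2.500.

α = 5.833, β = 2.500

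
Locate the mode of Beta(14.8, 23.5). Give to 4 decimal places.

0.3802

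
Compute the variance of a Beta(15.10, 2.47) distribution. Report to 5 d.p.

0.00651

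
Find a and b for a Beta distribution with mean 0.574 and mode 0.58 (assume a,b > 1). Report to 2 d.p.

a = 15.31, b = 11.36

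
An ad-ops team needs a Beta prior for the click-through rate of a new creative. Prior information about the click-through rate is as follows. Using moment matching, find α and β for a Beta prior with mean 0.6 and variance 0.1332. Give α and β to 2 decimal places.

Let s = α+β. The Beta variance is μ(1−μ)/(s+1).
So s+1 = μ(1−μ)/σ² = (0.6×0.4)/0.1332 = 0.24/0.1332 = 1.8018, giving s = 0.8018.
Then α = μs = 0.6×0.8018 = 0.48 and β = (1−μ)s = 0.4×0.8018 = 0.32.

α = 0.48, β = 0.32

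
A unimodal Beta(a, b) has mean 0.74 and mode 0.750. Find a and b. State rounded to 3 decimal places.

a = 37.000, b = 13.000

Let s = a+b. Mean gives a = μs = 0.74s; mode gives (a−1)/(s−2) = 0.750.
Substituting: 0.74s − 1 = 0.750(s−2) = 0.750s − 1.500, so -0.010s = -0.500 and s = 50.0000.
Then a = 0.74×50.0000 = 37.000 and b = s−a = 13.000.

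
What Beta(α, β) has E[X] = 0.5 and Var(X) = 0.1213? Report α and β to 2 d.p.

α = 0.53, β = 0.53

Let s = α+β. The Beta variance is μ(1−μ)/(s+1).
So s+1 = μ(1−μ)/σ² = (0.5×0.5)/0.1213 = 0.25/0.1213 = 2.0610, giving s = 1.0610.
Then α = μs = 0.5×1.0610 = 0.53 and β = (1−μ)s = 0.5×1.0610 = 0.53.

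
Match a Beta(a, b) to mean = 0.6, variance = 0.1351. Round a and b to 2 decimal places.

a = 0.47, b = 0.31

By moment matching, a+b = μ(1−μ)/σ² − 1 = (0.6·0.4)/0.1351 − 1 = 1.7765 − 1 = 0.7765.
Since a/(a+b) = μ, a = 0.6·0.7765 = 0.47 and b = 0.4·0.7765 = 0.31.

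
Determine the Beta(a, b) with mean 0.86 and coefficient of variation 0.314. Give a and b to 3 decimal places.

a = 0.560, b = 0.091

Var = (CV·μ)² = (0.314×0.86)² = 0.072922.
a+b = μ(1−μ)/Var − 1 = 0.1204/0.072922 − 1 = 0.6511.
Thus a = 0.86·0.6511 = 0.560 and b = 0.14·0.6511 = 0.091.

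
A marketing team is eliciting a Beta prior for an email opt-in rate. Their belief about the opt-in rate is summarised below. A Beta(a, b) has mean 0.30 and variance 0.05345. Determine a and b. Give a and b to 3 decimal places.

a = 0.879, b = 2.050

Let s = a+b. The Beta variance is μ(1−μ)/(s+1).
So s+1 = μ(1−μ)/σ² = (0.30×0.70)/0.05345 = 0.2100/0.05345 = 3.9289, giving s = 2.9289.
Then a = μs = 0.30×2.9289 = 0.879 and b = (1−μ)s = 0.70×2.9289 = 2.050.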